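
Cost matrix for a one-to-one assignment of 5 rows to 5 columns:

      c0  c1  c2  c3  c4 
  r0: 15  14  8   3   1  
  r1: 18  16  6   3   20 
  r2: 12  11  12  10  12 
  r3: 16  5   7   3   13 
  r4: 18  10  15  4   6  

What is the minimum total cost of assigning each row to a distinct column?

Minimum assignment cost: 28

optimal assignment: row0→col4 (cost 1), row1→col2 (cost 6), row2→col0 (cost 12), row3→col1 (cost 5), row4→col3 (cost 4)
total = 1 + 6 + 12 + 5 + 4 = 28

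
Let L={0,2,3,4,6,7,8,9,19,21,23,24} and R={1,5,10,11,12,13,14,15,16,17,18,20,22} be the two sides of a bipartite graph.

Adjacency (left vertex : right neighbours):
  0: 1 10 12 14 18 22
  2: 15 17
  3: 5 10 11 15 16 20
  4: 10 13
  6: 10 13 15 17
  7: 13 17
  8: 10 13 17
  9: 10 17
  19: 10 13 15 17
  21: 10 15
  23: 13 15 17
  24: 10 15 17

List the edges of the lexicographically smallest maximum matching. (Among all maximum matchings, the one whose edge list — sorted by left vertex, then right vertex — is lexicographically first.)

|M| = 6 (so the lex-smallest maximum matching has 6 edges)
process left vertices in ascending order; for each, take the smallest-labelled available neighbour that still permits 6 edges overall, or leave it unmatched if none does
lex-smallest matching: {0-1, 2-15, 3-5, 4-10, 6-13, 7-17}

Lex-smallest maximum matching: {(0,1), (2,15), (3,5), (4,10), (6,13), (7,17)}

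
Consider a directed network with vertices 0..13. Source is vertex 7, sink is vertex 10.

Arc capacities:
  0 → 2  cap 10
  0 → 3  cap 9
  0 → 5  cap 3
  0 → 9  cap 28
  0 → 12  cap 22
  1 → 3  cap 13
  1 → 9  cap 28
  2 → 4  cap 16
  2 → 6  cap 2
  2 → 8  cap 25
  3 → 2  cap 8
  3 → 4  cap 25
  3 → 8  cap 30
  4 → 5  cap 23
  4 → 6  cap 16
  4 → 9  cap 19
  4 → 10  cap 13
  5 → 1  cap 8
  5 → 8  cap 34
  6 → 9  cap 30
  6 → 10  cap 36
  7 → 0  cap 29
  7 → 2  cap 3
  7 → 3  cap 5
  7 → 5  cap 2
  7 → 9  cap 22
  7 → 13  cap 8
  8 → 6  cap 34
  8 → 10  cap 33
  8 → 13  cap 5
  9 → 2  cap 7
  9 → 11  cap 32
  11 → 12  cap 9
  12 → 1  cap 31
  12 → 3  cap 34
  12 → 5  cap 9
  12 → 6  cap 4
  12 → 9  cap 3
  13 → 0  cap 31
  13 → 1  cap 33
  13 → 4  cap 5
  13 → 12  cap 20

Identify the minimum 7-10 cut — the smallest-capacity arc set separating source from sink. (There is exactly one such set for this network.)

augment #1: 7→2→4→10 push 3
augment #2: 7→3→4→10 push 5
augment #3: 7→5→8→10 push 2
augment #4: 7→13→4→10 push 5
augment #5: 7→0→2→6→10 push 2
augment #6: 7→0→2→8→10 push 8
augment #7: 7→0→3→8→10 push 9
augment #8: 7→0→5→8→10 push 3
augment #9: 7→0→12→6→10 push 4
augment #10: 7→9→2→8→10 push 7
augment #11: 7→0→12→3→8→10 push 3
augment #12: 7→13→1→3→8→10 push 1
augment #13: 7→13→1→3→4→6→10 push 2
augment #14: 7→9→11→12→3→4→6→10 push 9
max flow = 63; residual-reachable set from 7 gives S-side
cut edges (S→T): {(7,0), (7,2), (7,3), (7,5), (7,13), (9,2), (11,12)} total cap 63

Min-cut arcs: {(7,0), (7,2), (7,3), (7,5), (7,13), (9,2), (11,12)} (total capacity 63)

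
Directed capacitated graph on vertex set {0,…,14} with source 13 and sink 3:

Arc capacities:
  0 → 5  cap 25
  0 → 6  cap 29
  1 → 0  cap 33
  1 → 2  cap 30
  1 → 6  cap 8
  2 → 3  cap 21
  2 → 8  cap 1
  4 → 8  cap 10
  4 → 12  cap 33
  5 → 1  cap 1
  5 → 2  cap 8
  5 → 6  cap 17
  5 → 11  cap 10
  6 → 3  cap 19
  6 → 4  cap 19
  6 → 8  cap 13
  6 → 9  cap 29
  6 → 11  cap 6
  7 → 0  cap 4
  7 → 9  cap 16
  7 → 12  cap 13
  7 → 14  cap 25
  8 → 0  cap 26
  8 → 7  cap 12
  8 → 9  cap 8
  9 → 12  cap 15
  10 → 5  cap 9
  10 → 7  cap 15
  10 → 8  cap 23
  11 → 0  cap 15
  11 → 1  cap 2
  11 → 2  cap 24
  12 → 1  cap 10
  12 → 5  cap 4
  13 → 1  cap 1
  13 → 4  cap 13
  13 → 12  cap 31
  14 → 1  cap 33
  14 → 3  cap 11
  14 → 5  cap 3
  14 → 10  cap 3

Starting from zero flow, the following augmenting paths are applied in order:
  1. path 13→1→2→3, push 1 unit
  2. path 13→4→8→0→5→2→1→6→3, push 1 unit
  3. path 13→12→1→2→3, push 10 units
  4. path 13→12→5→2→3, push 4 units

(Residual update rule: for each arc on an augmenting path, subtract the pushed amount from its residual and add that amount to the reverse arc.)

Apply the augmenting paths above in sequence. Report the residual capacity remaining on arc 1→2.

after path 1 (13→1→2→3, push 1): res(1,2)=29
after path 2 (13→4→8→0→5→2→1→6→3, push 1): res(1,2)=30
after path 3 (13→12→1→2→3, push 10): res(1,2)=20
after path 4 (13→12→5→2→3, push 4): res(1,2)=20

Residual capacity of (1,2): 20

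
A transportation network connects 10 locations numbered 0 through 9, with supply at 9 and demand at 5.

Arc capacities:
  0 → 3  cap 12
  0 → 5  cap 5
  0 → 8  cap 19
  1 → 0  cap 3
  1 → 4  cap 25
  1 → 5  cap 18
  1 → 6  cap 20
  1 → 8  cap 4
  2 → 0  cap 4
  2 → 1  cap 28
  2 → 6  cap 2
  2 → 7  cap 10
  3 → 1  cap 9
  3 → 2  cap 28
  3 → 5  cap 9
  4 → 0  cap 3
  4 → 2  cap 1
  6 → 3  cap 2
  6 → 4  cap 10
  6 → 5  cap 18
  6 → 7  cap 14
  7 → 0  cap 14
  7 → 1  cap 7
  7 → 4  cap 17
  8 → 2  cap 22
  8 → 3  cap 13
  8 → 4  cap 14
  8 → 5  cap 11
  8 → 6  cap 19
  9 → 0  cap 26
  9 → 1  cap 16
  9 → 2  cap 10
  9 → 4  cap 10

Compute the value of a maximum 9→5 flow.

augment #1: 9→0→5 bottleneck 5, total now 5
augment #2: 9→1→5 bottleneck 16, total now 21
augment #3: 9→0→3→5 bottleneck 9, total now 30
augment #4: 9→0→8→5 bottleneck 11, total now 41
augment #5: 9→2→1→5 bottleneck 2, total now 43
augment #6: 9→2→6→5 bottleneck 2, total now 45
augment #7: 9→0→8→6→5 bottleneck 1, total now 46
augment #8: 9→2→1→6→5 bottleneck 6, total now 52
augment #9: 9→4→0→8→6→5 bottleneck 3, total now 55
augment #10: 9→4→2→1→6→5 bottleneck 1, total now 56

Maximum flow value: 56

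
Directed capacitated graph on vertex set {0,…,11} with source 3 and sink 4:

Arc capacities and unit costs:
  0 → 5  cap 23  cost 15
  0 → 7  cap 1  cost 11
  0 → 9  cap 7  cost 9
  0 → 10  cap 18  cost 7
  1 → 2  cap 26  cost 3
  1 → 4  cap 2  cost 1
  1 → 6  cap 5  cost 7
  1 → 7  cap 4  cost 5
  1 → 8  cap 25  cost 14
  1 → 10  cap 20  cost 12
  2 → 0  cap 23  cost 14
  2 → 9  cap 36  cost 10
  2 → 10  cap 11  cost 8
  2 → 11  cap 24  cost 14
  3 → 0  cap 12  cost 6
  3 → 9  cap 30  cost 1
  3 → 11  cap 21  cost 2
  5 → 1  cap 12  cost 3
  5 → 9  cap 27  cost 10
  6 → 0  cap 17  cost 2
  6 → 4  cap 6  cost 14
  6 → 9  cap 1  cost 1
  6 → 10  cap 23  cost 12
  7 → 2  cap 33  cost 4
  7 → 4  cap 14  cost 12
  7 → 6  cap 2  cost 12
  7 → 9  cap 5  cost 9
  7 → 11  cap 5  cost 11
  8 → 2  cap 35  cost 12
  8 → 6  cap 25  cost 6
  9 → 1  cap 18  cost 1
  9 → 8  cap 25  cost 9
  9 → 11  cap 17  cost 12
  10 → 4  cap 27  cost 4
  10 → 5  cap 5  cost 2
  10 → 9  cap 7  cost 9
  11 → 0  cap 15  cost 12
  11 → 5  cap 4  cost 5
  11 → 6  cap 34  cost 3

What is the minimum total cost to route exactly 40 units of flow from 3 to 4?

shortest-cost path #1: 3→9→1→4 push 2 @ unit cost 3 (adds 6)
shortest-cost path #2: 3→0→10→4 push 12 @ unit cost 17 (adds 204)
shortest-cost path #3: 3→9→1→2→10→4 push 11 @ unit cost 17 (adds 187)
shortest-cost path #4: 3→9→1→10→4 push 4 @ unit cost 18 (adds 72)
shortest-cost path #5: 3→11→6→4 push 6 @ unit cost 19 (adds 114)
shortest-cost path #6: 3→9→1→7→4 push 1 @ unit cost 19 (adds 19)
shortest-cost path #7: 3→11→6→0→10→1→7→4 push 3 @ unit cost 19 (adds 57)
shortest-cost path #8: 3→11→6→0→7→4 push 1 @ unit cost 30 (adds 30)
total cost = 689

Minimum cost for 40 units: 689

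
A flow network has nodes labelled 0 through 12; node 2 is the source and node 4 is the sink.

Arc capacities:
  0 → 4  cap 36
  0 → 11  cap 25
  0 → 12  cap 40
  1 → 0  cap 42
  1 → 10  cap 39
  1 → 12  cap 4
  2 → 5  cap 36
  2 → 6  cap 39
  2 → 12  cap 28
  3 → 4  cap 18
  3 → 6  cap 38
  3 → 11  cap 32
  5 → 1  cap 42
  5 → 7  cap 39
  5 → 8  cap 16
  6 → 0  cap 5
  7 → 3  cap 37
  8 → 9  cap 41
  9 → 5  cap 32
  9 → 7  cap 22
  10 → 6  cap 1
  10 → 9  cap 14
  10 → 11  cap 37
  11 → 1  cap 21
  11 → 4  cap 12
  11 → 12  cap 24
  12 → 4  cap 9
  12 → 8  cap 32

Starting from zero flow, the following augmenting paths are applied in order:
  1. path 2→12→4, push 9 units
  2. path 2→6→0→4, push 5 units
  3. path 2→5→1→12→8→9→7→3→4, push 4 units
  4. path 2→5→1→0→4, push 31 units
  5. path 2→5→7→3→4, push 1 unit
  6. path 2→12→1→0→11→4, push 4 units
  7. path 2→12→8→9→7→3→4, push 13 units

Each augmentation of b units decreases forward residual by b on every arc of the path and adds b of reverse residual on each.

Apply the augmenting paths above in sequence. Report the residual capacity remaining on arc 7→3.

after path 1 (2→12→4, push 9): res(7,3)=37
after path 2 (2→6→0→4, push 5): res(7,3)=37
after path 3 (2→5→1→12→8→9→7→3→4, push 4): res(7,3)=33
after path 4 (2→5→1→0→4, push 31): res(7,3)=33
after path 5 (2→5→7→3→4, push 1): res(7,3)=32
after path 6 (2→12→1→0→11→4, push 4): res(7,3)=32
after path 7 (2→12→8→9→7→3→4, push 13): res(7,3)=19

Residual capacity of (7,3): 19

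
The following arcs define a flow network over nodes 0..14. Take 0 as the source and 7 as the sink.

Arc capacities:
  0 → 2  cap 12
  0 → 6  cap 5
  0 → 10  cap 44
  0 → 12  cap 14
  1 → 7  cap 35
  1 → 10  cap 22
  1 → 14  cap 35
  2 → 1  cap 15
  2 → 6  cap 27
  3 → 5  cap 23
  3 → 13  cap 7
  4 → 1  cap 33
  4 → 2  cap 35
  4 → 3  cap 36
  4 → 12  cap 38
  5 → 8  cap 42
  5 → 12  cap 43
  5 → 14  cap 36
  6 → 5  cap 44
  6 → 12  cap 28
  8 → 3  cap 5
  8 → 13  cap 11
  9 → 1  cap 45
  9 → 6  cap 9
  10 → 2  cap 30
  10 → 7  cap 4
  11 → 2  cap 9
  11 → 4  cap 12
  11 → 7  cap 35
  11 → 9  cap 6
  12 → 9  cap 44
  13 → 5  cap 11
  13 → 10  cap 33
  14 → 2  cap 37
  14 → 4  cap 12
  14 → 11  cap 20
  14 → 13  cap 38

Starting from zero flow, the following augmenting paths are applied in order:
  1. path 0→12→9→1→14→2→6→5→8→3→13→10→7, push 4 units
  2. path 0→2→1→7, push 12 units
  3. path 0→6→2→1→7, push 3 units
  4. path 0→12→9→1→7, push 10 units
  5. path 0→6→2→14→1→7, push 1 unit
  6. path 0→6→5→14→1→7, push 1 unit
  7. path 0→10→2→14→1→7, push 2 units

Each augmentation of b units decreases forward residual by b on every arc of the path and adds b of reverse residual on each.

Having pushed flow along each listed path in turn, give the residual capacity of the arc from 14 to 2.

after path 1 (0→12→9→1→14→2→6→5→8→3→13→10→7, push 4): res(14,2)=33
after path 2 (0→2→1→7, push 12): res(14,2)=33
after path 3 (0→6→2→1→7, push 3): res(14,2)=33
after path 4 (0→12→9→1→7, push 10): res(14,2)=33
after path 5 (0→6→2→14→1→7, push 1): res(14,2)=34
after path 6 (0→6→5→14→1→7, push 1): res(14,2)=34
after path 7 (0→10→2→14→1→7, push 2): res(14,2)=36

Residual capacity of (14,2): 36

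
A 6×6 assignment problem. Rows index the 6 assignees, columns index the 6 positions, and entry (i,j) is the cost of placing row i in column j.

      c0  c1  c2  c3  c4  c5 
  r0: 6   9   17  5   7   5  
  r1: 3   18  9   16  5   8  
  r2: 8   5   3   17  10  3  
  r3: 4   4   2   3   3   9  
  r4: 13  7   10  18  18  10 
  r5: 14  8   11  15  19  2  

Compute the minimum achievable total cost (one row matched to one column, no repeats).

optimal assignment: row0→col3 (cost 5), row1→col0 (cost 3), row2→col2 (cost 3), row3→col4 (cost 3), row4→col1 (cost 7), row5→col5 (cost 2)
total = 5 + 3 + 3 + 3 + 7 + 2 = 23

Minimum assignment cost: 23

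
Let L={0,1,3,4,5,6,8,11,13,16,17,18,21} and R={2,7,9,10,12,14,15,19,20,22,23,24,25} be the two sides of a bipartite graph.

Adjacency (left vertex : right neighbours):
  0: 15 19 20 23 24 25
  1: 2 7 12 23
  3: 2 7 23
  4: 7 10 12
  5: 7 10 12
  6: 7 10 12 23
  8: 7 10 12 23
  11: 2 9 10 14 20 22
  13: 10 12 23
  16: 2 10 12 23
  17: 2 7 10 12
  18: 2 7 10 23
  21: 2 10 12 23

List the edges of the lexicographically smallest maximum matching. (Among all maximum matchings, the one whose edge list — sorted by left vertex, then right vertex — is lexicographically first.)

|M| = 7 (so the lex-smallest maximum matching has 7 edges)
process left vertices in ascending order; for each, take the smallest-labelled available neighbour that still permits 7 edges overall, or leave it unmatched if none does
lex-smallest matching: {0-15, 1-2, 3-7, 4-10, 5-12, 6-23, 11-9}

Lex-smallest maximum matching: {(0,15), (1,2), (3,7), (4,10), (5,12), (6,23), (11,9)}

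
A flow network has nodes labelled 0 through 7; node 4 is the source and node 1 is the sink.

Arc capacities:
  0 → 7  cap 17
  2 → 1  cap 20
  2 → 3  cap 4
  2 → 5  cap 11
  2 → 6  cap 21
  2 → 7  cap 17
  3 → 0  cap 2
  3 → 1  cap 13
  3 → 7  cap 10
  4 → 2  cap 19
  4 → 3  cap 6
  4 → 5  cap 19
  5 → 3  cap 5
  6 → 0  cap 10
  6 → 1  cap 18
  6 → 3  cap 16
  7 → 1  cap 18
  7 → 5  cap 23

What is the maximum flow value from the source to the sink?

Maximum flow value: 30

augment #1: 4→2→1 bottleneck 19, total now 19
augment #2: 4→3→1 bottleneck 6, total now 25
augment #3: 4→5→3→1 bottleneck 5, total now 30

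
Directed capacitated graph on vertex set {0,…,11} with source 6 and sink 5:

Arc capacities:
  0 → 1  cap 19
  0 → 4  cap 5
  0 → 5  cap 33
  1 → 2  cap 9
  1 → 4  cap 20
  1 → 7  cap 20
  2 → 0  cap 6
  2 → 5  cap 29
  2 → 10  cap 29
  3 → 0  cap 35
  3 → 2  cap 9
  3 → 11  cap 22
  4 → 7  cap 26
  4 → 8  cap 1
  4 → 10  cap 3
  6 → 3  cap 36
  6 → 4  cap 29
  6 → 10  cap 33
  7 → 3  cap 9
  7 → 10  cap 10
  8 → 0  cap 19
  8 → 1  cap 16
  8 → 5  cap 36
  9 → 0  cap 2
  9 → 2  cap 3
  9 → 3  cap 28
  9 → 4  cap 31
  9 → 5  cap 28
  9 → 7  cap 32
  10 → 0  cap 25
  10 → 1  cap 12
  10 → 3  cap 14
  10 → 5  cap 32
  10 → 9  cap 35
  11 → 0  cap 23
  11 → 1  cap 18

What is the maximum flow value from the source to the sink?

augment #1: 6→10→5 bottleneck 32, total now 32
augment #2: 6→3→0→5 bottleneck 33, total now 65
augment #3: 6→3→2→5 bottleneck 3, total now 68
augment #4: 6→4→8→5 bottleneck 1, total now 69
augment #5: 6→10→9→5 bottleneck 1, total now 70
augment #6: 6→4→10→9→5 bottleneck 3, total now 73
augment #7: 6→4→7→3→2→5 bottleneck 6, total now 79
augment #8: 6→4→7→10→9→5 bottleneck 10, total now 89
augment #9: 6→4→7→3→0→1→2→5 bottleneck 2, total now 91
augment #10: 6→4→7→3→11→1→2→5 bottleneck 1, total now 92

Maximum flow value: 92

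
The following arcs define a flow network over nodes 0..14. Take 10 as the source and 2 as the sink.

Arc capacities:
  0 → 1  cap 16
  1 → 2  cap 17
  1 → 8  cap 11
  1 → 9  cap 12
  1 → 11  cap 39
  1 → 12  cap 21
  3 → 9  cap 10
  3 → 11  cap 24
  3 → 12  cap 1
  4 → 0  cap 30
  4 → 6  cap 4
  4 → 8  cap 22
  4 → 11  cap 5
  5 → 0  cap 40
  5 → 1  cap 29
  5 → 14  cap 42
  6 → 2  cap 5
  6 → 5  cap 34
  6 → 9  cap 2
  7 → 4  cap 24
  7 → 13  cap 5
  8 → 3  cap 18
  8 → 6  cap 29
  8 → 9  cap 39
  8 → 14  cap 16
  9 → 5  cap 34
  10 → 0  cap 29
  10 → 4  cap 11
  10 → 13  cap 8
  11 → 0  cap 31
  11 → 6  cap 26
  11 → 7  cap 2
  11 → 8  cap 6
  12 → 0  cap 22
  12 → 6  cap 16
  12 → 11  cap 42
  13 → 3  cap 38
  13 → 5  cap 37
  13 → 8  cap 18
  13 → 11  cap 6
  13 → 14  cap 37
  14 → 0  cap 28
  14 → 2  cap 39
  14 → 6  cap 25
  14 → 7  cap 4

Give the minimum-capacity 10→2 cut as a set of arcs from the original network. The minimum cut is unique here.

augment #1: 10→0→1→2 push 16
augment #2: 10→4→6→2 push 4
augment #3: 10→13→14→2 push 8
augment #4: 10→4→8→6→2 push 1
augment #5: 10→4→8→14→2 push 6
max flow = 35; residual-reachable set from 10 gives S-side
cut edges (S→T): {(0,1), (10,4), (10,13)} total cap 35

Min-cut arcs: {(0,1), (10,4), (10,13)} (total capacity 35)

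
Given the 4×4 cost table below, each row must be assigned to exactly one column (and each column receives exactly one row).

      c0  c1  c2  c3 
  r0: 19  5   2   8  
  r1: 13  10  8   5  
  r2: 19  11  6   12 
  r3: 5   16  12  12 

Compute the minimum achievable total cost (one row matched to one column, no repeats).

optimal assignment: row0→col1 (cost 5), row1→col3 (cost 5), row2→col2 (cost 6), row3→col0 (cost 5)
total = 5 + 5 + 6 + 5 = 21

Minimum assignment cost: 21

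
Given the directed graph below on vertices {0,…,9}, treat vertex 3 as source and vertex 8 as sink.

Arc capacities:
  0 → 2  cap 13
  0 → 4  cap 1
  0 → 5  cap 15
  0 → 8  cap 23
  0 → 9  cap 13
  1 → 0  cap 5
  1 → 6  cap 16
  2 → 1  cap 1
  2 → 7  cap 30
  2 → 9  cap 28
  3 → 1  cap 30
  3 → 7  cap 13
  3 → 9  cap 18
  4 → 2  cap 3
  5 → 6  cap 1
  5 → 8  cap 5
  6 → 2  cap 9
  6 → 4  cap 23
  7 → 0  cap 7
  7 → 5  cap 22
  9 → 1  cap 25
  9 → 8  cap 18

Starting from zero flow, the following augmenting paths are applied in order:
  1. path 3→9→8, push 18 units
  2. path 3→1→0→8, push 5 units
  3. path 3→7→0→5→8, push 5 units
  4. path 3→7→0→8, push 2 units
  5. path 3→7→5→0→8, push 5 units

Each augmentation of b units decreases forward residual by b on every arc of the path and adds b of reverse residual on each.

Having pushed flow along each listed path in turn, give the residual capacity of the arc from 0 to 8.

after path 1 (3→9→8, push 18): res(0,8)=23
after path 2 (3→1→0→8, push 5): res(0,8)=18
after path 3 (3→7→0→5→8, push 5): res(0,8)=18
after path 4 (3→7→0→8, push 2): res(0,8)=16
after path 5 (3→7→5→0→8, push 5): res(0,8)=11

Residual capacity of (0,8): 11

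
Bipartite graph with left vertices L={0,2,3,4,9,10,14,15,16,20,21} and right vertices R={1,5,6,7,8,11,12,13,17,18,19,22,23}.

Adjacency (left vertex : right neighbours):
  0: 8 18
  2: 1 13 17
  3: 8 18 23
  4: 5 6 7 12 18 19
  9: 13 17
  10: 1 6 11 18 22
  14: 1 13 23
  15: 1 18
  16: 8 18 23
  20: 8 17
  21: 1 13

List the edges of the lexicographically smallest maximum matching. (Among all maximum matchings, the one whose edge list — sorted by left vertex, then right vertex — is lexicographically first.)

|M| = 8 (so the lex-smallest maximum matching has 8 edges)
process left vertices in ascending order; for each, take the smallest-labelled available neighbour that still permits 8 edges overall, or leave it unmatched if none does
lex-smallest matching: {0-8, 2-1, 3-18, 4-5, 9-13, 10-6, 14-23, 20-17}

Lex-smallest maximum matching: {(0,8), (2,1), (3,18), (4,5), (9,13), (10,6), (14,23), (20,17)}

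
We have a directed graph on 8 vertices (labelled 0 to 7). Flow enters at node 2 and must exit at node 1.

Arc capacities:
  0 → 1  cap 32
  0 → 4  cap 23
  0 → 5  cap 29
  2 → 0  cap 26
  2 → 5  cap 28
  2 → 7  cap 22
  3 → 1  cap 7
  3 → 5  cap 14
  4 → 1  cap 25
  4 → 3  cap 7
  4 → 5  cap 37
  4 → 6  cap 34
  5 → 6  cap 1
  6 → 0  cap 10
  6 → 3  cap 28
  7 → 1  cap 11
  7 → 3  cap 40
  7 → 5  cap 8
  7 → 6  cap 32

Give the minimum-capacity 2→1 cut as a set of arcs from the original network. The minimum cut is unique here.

Min-cut arcs: {(2,0), (2,7), (5,6)} (total capacity 49)

augment #1: 2→0→1 push 26
augment #2: 2→7→1 push 11
augment #3: 2→7→3→1 push 7
augment #4: 2→5→6→0→1 push 1
augment #5: 2→7→6→0→1 push 4
max flow = 49; residual-reachable set from 2 gives S-side
cut edges (S→T): {(2,0), (2,7), (5,6)} total cap 49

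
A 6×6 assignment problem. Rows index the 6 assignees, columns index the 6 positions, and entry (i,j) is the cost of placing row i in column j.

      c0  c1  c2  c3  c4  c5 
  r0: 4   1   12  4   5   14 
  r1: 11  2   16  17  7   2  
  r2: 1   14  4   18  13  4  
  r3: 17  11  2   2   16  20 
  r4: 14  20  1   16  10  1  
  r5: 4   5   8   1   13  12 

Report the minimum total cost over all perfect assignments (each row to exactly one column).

Minimum assignment cost: 12

optimal assignment: row0→col4 (cost 5), row1→col1 (cost 2), row2→col0 (cost 1), row3→col2 (cost 2), row4→col5 (cost 1), row5→col3 (cost 1)
total = 5 + 2 + 1 + 2 + 1 + 1 = 12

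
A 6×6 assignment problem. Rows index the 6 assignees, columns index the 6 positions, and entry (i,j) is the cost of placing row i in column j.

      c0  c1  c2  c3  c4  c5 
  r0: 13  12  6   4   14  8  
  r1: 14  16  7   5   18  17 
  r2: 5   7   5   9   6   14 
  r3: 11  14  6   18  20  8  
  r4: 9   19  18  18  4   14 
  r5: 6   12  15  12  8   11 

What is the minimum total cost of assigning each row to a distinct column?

one of 3 optimal assignments: row0→col2 (cost 6), row1→col3 (cost 5), row2→col1 (cost 7), row3→col5 (cost 8), row4→col4 (cost 4), row5→col0 (cost 6)
total = 6 + 5 + 7 + 8 + 4 + 6 = 36

Minimum assignment cost: 36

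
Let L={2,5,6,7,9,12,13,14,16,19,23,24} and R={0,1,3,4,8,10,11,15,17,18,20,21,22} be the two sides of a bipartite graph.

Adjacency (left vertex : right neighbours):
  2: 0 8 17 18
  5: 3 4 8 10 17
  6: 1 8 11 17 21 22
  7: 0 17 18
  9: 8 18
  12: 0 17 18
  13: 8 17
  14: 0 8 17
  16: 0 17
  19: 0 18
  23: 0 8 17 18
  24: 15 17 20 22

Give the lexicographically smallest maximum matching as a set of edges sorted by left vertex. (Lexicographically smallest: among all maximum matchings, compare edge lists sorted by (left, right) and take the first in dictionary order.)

Lex-smallest maximum matching: {(2,0), (5,3), (6,1), (7,17), (9,8), (12,18), (24,15)}

|M| = 7 (so the lex-smallest maximum matching has 7 edges)
process left vertices in ascending order; for each, take the smallest-labelled available neighbour that still permits 7 edges overall, or leave it unmatched if none does
lex-smallest matching: {2-0, 5-3, 6-1, 7-17, 9-8, 12-18, 24-15}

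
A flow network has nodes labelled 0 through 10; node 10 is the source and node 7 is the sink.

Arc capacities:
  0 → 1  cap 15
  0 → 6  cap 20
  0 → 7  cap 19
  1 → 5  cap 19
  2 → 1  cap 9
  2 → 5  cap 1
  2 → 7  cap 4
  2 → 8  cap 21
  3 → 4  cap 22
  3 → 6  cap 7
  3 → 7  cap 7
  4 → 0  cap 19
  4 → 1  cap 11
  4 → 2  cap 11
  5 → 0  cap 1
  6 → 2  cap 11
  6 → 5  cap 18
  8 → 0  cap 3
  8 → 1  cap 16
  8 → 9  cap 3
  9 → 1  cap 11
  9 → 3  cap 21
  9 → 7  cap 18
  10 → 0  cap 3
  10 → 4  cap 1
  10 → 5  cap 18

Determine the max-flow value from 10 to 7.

augment #1: 10→0→7 bottleneck 3, total now 3
augment #2: 10→4→0→7 bottleneck 1, total now 4
augment #3: 10→5→0→7 bottleneck 1, total now 5

Maximum flow value: 5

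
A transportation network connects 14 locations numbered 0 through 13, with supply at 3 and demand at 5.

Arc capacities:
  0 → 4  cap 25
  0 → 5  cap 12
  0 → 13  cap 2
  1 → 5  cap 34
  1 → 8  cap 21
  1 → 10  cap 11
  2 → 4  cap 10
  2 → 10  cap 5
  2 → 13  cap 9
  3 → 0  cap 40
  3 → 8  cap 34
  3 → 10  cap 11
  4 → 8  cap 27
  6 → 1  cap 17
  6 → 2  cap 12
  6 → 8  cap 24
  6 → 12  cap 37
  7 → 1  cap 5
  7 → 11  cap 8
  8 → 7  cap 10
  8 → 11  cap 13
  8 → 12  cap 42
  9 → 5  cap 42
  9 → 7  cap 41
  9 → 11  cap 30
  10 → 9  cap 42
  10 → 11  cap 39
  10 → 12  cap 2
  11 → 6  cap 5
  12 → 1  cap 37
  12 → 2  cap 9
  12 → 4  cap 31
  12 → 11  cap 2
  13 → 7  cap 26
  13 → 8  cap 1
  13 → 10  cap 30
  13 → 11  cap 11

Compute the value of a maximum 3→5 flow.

augment #1: 3→0→5 bottleneck 12, total now 12
augment #2: 3→10→9→5 bottleneck 11, total now 23
augment #3: 3→8→7→1→5 bottleneck 5, total now 28
augment #4: 3→8→12→1→5 bottleneck 29, total now 57
augment #5: 3→0→13→10→9→5 bottleneck 2, total now 59
augment #6: 3→0→4→8→12→1→10→9→5 bottleneck 8, total now 67
augment #7: 3→0→4→8→12→2→10→9→5 bottleneck 5, total now 72
augment #8: 3→0→4→8→11→6→1→10→9→5 bottleneck 3, total now 75
augment #9: 3→0→4→8→11→6→2→13→10→9→5 bottleneck 2, total now 77

Maximum flow value: 77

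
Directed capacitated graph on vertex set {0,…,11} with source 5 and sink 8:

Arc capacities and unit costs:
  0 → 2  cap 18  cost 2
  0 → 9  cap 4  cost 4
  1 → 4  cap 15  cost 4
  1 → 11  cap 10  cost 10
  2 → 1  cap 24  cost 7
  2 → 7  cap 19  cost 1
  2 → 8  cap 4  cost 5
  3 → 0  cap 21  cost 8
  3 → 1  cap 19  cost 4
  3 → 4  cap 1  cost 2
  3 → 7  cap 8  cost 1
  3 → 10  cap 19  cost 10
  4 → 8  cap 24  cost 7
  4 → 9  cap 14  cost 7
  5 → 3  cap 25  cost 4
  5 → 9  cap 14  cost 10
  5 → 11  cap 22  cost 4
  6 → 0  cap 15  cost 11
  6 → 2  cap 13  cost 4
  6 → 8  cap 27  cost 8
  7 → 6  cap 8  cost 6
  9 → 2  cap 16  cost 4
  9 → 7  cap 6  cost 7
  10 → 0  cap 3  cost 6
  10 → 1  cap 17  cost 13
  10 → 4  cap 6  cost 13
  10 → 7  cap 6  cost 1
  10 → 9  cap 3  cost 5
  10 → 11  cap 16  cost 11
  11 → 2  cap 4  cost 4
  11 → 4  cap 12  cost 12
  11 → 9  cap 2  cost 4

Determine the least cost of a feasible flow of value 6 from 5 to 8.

shortest-cost path #1: 5→11→2→8 push 4 @ unit cost 13 (adds 52)
shortest-cost path #2: 5→3→4→8 push 1 @ unit cost 13 (adds 13)
shortest-cost path #3: 5→3→1→4→8 push 1 @ unit cost 19 (adds 19)
total cost = 84

Minimum cost for 6 units: 84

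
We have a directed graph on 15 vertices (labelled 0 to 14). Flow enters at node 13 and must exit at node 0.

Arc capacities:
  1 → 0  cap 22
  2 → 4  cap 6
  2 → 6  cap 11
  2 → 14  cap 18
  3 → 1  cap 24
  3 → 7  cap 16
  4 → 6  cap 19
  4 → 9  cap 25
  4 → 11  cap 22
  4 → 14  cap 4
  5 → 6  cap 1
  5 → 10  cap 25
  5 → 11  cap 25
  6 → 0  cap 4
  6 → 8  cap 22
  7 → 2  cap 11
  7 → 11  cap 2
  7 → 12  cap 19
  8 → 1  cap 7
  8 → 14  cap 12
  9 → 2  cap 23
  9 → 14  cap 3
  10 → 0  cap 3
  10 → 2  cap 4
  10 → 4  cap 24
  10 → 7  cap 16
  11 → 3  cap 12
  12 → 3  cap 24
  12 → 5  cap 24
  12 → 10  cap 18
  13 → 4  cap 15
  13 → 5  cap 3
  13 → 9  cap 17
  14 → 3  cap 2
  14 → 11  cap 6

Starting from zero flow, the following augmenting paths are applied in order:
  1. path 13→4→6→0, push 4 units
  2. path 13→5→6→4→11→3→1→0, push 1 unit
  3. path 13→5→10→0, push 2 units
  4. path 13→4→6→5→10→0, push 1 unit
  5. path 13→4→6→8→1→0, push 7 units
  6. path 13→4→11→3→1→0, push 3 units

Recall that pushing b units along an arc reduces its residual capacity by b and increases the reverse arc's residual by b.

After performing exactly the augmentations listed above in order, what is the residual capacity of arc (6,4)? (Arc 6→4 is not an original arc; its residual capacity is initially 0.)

Residual capacity of (6,4): 11

after path 1 (13→4→6→0, push 4): res(6,4)=4
after path 2 (13→5→6→4→11→3→1→0, push 1): res(6,4)=3
after path 3 (13→5→10→0, push 2): res(6,4)=3
after path 4 (13→4→6→5→10→0, push 1): res(6,4)=4
after path 5 (13→4→6→8→1→0, push 7): res(6,4)=11
after path 6 (13→4→11→3→1→0, push 3): res(6,4)=11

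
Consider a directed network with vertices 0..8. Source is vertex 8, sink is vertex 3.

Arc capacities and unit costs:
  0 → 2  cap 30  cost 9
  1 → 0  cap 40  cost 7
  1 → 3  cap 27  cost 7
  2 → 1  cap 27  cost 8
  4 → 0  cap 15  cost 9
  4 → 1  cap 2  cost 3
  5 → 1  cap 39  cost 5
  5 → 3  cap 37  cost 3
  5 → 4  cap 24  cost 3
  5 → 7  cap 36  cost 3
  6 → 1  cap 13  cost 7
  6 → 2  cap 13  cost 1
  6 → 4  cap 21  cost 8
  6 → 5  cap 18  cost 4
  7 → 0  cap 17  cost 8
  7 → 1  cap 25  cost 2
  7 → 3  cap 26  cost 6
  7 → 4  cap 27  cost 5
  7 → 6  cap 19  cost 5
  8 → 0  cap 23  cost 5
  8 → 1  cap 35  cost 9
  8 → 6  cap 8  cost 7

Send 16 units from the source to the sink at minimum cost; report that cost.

shortest-cost path #1: 8→6→5→3 push 8 @ unit cost 14 (adds 112)
shortest-cost path #2: 8→1→3 push 8 @ unit cost 16 (adds 128)
total cost = 240

Minimum cost for 16 units: 240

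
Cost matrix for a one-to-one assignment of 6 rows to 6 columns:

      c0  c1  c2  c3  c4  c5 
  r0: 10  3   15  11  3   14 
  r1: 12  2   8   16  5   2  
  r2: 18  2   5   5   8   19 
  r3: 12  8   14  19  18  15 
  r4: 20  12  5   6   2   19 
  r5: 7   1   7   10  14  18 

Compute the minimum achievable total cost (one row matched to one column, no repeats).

optimal assignment: row0→col4 (cost 3), row1→col5 (cost 2), row2→col3 (cost 5), row3→col0 (cost 12), row4→col2 (cost 5), row5→col1 (cost 1)
total = 3 + 2 + 5 + 12 + 5 + 1 = 28

Minimum assignment cost: 28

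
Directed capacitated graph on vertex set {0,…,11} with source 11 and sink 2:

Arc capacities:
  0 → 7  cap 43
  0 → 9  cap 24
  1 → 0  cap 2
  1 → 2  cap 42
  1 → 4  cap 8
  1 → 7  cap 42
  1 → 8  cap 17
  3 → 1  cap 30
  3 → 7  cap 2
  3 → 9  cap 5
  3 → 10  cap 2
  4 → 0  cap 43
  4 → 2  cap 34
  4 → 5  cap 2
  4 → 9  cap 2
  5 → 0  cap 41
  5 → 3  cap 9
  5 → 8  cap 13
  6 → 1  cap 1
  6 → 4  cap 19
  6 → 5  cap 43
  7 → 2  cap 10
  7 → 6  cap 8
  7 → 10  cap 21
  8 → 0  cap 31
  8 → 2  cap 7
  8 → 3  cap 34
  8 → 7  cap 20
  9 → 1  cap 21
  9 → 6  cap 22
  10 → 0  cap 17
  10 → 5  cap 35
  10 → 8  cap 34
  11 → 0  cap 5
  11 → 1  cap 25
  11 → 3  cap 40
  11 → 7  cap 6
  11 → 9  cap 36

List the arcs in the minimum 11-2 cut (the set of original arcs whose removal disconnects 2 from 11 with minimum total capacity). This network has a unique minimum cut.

augment #1: 11→1→2 push 25
augment #2: 11→7→2 push 6
augment #3: 11→0→7→2 push 4
augment #4: 11→3→1→2 push 17
augment #5: 11→3→1→4→2 push 8
augment #6: 11→3→1→8→2 push 5
augment #7: 11→3→10→8→2 push 2
augment #8: 11→9→6→4→2 push 19
max flow = 86; residual-reachable set from 11 gives S-side
cut edges (S→T): {(1,2), (1,4), (6,4), (7,2), (8,2)} total cap 86

Min-cut arcs: {(1,2), (1,4), (6,4), (7,2), (8,2)} (total capacity 86)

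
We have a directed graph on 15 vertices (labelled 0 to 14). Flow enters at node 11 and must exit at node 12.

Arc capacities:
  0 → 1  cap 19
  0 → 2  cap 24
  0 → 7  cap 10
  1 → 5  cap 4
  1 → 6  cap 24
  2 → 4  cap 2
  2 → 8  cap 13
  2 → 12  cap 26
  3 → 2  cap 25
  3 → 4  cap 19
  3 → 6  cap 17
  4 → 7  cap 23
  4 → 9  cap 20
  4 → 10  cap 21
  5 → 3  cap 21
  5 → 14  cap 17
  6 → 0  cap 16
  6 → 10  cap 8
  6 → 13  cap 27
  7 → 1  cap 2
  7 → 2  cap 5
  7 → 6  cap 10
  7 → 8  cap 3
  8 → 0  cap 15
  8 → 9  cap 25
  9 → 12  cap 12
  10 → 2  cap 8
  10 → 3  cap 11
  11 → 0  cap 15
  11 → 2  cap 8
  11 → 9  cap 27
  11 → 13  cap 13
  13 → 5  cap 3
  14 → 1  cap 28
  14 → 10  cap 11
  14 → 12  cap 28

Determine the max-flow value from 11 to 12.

Maximum flow value: 38

augment #1: 11→2→12 bottleneck 8, total now 8
augment #2: 11→9→12 bottleneck 12, total now 20
augment #3: 11→0→2→12 bottleneck 15, total now 35
augment #4: 11→13→5→14→12 bottleneck 3, total now 38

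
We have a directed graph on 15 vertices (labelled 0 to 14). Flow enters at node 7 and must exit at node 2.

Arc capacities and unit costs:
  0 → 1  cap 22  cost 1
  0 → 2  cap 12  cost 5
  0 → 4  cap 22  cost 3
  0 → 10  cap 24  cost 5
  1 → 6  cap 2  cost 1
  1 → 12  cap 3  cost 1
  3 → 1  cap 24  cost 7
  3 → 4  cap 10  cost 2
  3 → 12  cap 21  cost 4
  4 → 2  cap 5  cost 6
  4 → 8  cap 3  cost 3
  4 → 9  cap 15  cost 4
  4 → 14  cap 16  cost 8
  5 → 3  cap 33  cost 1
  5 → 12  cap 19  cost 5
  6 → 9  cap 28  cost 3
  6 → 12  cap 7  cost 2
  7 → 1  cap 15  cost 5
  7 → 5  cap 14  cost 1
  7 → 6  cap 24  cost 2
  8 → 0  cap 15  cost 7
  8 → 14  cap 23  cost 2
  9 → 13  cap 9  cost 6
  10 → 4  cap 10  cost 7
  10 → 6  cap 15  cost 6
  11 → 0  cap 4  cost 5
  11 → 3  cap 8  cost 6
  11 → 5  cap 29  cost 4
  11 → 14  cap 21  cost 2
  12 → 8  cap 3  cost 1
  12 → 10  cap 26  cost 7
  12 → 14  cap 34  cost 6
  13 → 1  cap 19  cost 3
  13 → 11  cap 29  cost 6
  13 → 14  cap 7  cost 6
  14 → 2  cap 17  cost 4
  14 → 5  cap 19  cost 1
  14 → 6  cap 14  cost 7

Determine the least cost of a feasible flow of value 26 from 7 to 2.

shortest-cost path #1: 7→5→3→4→2 push 5 @ unit cost 10 (adds 50)
shortest-cost path #2: 7→6→12→8→14→2 push 3 @ unit cost 11 (adds 33)
shortest-cost path #3: 7→5→3→4→8→14→2 push 3 @ unit cost 13 (adds 39)
shortest-cost path #4: 7→6→12→14→2 push 4 @ unit cost 14 (adds 56)
shortest-cost path #5: 7→1→12→14→2 push 3 @ unit cost 16 (adds 48)
shortest-cost path #6: 7→5→12→14→2 push 4 @ unit cost 16 (adds 64)
shortest-cost path #7: 7→5→12→14→8→0→2 push 2 @ unit cost 22 (adds 44)
shortest-cost path #8: 7→6→9→13→14→8→0→2 push 2 @ unit cost 27 (adds 54)
total cost = 388

Minimum cost for 26 units: 388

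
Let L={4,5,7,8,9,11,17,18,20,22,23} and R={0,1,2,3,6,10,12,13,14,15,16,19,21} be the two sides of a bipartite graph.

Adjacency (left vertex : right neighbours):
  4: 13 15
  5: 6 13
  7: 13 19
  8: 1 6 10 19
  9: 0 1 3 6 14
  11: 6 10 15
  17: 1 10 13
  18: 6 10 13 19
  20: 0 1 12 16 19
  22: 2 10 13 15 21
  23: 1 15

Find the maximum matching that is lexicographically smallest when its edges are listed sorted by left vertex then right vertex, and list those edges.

Lex-smallest maximum matching: {(4,13), (5,6), (7,19), (8,1), (9,0), (11,10), (20,12), (22,2), (23,15)}

|M| = 9 (so the lex-smallest maximum matching has 9 edges)
process left vertices in ascending order; for each, take the smallest-labelled available neighbour that still permits 9 edges overall, or leave it unmatched if none does
lex-smallest matching: {4-13, 5-6, 7-19, 8-1, 9-0, 11-10, 20-12, 22-2, 23-15}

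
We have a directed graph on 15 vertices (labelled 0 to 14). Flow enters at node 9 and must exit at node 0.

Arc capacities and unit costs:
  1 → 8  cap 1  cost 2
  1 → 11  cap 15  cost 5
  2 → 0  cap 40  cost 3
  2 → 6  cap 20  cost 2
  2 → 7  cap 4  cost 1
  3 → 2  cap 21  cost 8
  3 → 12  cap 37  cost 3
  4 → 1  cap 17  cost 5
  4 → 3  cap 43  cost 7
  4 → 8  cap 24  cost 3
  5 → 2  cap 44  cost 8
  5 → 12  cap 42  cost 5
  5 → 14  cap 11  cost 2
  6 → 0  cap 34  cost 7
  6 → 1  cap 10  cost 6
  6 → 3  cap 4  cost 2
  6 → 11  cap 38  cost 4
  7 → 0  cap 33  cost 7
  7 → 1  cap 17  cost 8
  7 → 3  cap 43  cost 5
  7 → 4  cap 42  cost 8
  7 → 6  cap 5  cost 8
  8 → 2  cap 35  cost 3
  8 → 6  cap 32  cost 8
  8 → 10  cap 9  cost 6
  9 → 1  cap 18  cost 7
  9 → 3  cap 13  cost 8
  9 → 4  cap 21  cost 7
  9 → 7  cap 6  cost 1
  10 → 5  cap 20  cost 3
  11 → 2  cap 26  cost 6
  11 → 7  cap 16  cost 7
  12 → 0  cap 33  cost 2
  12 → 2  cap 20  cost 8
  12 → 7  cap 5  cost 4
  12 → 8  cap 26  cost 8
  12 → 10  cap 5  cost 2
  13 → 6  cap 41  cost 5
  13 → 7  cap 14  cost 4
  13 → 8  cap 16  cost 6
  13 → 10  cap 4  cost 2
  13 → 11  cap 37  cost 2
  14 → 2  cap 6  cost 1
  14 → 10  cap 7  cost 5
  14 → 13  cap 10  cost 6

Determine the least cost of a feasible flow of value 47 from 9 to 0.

shortest-cost path #1: 9→7→0 push 6 @ unit cost 8 (adds 48)
shortest-cost path #2: 9→3→12→0 push 13 @ unit cost 13 (adds 169)
shortest-cost path #3: 9→1→8→2→0 push 1 @ unit cost 15 (adds 15)
shortest-cost path #4: 9→4→8→2→0 push 21 @ unit cost 16 (adds 336)
shortest-cost path #5: 9→1→11→2→0 push 6 @ unit cost 21 (adds 126)
total cost = 694

Minimum cost for 47 units: 694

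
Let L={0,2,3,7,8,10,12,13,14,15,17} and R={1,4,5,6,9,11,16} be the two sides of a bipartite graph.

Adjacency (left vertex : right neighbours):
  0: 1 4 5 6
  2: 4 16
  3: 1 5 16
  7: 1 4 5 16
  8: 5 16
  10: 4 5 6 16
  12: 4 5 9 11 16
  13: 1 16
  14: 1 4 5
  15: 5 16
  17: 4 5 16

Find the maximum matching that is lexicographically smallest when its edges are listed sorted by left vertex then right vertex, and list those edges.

Lex-smallest maximum matching: {(0,1), (2,4), (3,5), (7,16), (10,6), (12,9)}

|M| = 6 (so the lex-smallest maximum matching has 6 edges)
process left vertices in ascending order; for each, take the smallest-labelled available neighbour that still permits 6 edges overall, or leave it unmatched if none does
lex-smallest matching: {0-1, 2-4, 3-5, 7-16, 10-6, 12-9}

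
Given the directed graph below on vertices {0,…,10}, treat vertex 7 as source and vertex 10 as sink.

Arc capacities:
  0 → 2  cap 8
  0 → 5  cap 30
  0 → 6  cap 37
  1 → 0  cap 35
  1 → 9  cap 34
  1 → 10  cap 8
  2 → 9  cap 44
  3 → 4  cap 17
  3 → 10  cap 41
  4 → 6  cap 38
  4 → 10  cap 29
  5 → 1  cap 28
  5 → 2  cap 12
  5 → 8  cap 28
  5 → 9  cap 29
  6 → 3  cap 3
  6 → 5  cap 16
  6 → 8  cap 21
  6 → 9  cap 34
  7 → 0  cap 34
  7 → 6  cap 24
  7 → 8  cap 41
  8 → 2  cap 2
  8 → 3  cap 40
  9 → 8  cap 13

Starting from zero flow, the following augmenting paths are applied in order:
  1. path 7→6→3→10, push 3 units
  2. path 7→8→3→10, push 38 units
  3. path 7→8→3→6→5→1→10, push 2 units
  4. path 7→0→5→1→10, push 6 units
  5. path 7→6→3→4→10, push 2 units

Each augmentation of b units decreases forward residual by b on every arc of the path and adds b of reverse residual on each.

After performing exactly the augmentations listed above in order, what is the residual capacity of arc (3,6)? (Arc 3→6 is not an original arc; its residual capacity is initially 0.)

after path 1 (7→6→3→10, push 3): res(3,6)=3
after path 2 (7→8→3→10, push 38): res(3,6)=3
after path 3 (7→8→3→6→5→1→10, push 2): res(3,6)=1
after path 4 (7→0→5→1→10, push 6): res(3,6)=1
after path 5 (7→6→3→4→10, push 2): res(3,6)=3

Residual capacity of (3,6): 3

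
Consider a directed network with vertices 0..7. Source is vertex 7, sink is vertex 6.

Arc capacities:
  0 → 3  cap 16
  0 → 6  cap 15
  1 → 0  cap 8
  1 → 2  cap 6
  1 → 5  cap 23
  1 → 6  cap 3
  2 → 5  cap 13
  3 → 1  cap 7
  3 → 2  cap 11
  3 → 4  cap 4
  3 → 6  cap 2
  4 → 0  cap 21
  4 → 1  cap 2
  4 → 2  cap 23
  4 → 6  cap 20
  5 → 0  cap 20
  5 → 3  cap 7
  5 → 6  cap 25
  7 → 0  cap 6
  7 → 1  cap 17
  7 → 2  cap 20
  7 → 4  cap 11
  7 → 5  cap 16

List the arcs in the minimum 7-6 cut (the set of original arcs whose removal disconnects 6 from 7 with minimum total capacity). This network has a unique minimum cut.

Min-cut arcs: {(0,6), (1,6), (3,4), (3,6), (5,6), (7,4)} (total capacity 60)

augment #1: 7→0→6 push 6
augment #2: 7→1→6 push 3
augment #3: 7→4→6 push 11
augment #4: 7→5→6 push 16
augment #5: 7→1→0→6 push 8
augment #6: 7→1→5→6 push 6
augment #7: 7→2→5→6 push 3
augment #8: 7→2→5→0→6 push 1
augment #9: 7→2→5→3→6 push 2
augment #10: 7→2→5→3→4→6 push 4
max flow = 60; residual-reachable set from 7 gives S-side
cut edges (S→T): {(0,6), (1,6), (3,4), (3,6), (5,6), (7,4)} total cap 60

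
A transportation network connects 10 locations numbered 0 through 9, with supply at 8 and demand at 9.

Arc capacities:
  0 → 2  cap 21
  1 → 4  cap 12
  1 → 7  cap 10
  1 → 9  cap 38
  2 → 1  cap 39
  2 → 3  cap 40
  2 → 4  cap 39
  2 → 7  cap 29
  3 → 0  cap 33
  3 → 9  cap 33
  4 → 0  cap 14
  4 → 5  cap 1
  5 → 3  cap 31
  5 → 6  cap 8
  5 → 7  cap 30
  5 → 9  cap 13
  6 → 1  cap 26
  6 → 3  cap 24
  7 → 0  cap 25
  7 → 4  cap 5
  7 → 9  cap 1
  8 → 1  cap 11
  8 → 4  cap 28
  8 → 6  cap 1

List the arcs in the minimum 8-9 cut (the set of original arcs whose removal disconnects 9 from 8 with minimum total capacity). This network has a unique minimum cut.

augment #1: 8→1→9 push 11
augment #2: 8→4→5→9 push 1
augment #3: 8→6→1→9 push 1
augment #4: 8→4→0→2→1→9 push 14
max flow = 27; residual-reachable set from 8 gives S-side
cut edges (S→T): {(4,0), (4,5), (8,1), (8,6)} total cap 27

Min-cut arcs: {(4,0), (4,5), (8,1), (8,6)} (total capacity 27)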